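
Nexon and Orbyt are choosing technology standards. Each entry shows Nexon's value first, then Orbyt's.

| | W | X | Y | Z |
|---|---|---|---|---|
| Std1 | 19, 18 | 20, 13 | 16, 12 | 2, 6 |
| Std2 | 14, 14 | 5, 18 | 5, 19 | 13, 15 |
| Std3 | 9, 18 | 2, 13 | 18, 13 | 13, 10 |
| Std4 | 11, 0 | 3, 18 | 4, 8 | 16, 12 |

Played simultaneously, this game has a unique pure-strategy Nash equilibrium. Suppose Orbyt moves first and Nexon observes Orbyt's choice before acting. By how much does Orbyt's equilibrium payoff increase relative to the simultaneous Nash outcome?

Backward induction with Orbyt moving first.
- W → Nexon plays Std1 (best of 19, 14, 9, 11); Orbyt gets 18.
- X → Nexon plays Std1 (best of 20, 5, 2, 3); Orbyt gets 13.
- Y → Nexon plays Std3 (best of 16, 5, 18, 4); Orbyt gets 13.
- Z → Nexon plays Std4 (best of 2, 13, 13, 16); Orbyt gets 12.
Among 18, 13, 13, 12, the best is 18 at W. Subgame-perfect outcome: (Std1, W) with payoffs (19, 18).
Under simultaneous play:
Nexon's best replies: W→Std1; X→Std1; Y→Std3; Z→Std4.
Orbyt's best replies: Std1→W; Std2→Y; Std3→W; Std4→X.
Only (Std1, W) has each player best-responding; Nash payoffs (19, 18).
Orbyt's commitment gain: 18 − 18 = 0.

0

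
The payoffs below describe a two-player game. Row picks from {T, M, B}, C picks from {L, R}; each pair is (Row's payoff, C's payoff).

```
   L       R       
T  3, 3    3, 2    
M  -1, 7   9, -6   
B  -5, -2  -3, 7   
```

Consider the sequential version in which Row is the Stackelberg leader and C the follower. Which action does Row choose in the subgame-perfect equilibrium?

T

Solve by backward induction (Row leads).
- T → C plays L (best of 3, 2); Row gets 3.
- M → C plays L (best of 7, -6); Row gets -1.
- B → C plays R (best of -2, 7); Row gets -3.
Row's induced payoffs are 3, -1, -3, so Row commits to T. Subgame-perfect outcome: (T, L) with payoffs (3, 3).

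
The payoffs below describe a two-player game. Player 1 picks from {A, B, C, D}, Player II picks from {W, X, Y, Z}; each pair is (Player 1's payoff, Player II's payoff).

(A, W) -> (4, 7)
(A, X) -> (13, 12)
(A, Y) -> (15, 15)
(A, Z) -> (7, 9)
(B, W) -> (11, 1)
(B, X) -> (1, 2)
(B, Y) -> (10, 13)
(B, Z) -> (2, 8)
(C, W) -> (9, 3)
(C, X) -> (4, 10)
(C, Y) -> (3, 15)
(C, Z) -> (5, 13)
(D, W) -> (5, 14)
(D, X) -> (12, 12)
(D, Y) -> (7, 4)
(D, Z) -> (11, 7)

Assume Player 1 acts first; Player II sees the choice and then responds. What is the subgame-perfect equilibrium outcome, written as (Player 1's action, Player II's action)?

(A, Y)

Solve by backward induction (Player 1 leads).
- A: BR = Y, leader payoff 15.
- B: BR = Y, leader payoff 10.
- C: BR = Y, leader payoff 3.
- D: BR = W, leader payoff 5.
Player 1's induced payoffs are 15, 10, 3, 5, so Player 1 commits to A. Subgame-perfect outcome: (A, Y) with payoffs (15, 15).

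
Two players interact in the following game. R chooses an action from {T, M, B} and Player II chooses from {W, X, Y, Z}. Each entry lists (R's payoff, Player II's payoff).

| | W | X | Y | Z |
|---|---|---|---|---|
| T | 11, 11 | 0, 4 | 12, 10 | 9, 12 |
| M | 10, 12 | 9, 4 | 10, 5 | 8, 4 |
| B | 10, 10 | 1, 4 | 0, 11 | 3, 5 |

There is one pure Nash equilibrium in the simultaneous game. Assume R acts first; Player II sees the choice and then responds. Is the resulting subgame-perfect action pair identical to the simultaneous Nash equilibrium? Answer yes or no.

Player II best-responds to each possible R move:
- T: Player II compares 11, 4, 10, 12 and picks Z; R would get 9.
- M: Player II compares 12, 4, 5, 4 and picks W; R would get 10.
- B: Player II compares 10, 4, 11, 5 and picks Y; R would get 0.
R's induced payoffs are 9, 10, 0, so R commits to M. Subgame-perfect outcome: (M, W) with payoffs (10, 12).
For the simultaneous game, intersect best replies.
R's best replies: W→T; X→M; Y→T; Z→T.
Player II's best replies: T→Z; M→W; B→Y.
Only (T, Z) has each player best-responding; Nash payoffs (9, 12).
Sequential outcome (M, W) differs from the Nash profile (T, Z).

no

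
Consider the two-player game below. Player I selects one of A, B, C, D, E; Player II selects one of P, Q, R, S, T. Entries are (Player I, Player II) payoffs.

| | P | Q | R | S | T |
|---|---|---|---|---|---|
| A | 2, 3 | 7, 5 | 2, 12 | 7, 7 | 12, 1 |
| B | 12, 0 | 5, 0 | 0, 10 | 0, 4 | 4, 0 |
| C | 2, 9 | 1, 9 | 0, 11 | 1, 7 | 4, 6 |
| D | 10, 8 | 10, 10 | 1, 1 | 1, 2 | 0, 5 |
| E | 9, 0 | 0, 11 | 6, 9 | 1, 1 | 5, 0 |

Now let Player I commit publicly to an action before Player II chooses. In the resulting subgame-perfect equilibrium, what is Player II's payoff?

Solve by backward induction (Player I leads).
- A: Player II compares 3, 5, 12, 7, 1 and picks R; Player I would get 2.
- B: Player II compares 0, 0, 10, 4, 0 and picks R; Player I would get 0.
- C: Player II compares 9, 9, 11, 7, 6 and picks R; Player I would get 0.
- D: Player II compares 8, 10, 1, 2, 5 and picks Q; Player I would get 10.
- E: Player II compares 0, 11, 9, 1, 0 and picks Q; Player I would get 0.
Among 2, 0, 0, 10, 0, the best is 10 at D. Subgame-perfect outcome: (D, Q) with payoffs (10, 10).

10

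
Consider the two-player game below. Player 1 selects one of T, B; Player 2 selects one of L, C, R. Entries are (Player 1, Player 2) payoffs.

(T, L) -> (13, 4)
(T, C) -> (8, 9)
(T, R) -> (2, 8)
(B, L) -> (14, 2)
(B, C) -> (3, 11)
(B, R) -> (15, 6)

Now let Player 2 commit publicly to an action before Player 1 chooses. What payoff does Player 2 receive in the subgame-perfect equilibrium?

Player 1 best-responds to each possible Player 2 move:
- L → Player 1 plays B (best of 13, 14); Player 2 gets 2.
- C → Player 1 plays T (best of 8, 3); Player 2 gets 9.
- R → Player 1 plays B (best of 2, 15); Player 2 gets 6.
Maximizing over 2, 9, 6, Player 2 chooses C. Subgame-perfect outcome: (T, C) with payoffs (8, 9).

9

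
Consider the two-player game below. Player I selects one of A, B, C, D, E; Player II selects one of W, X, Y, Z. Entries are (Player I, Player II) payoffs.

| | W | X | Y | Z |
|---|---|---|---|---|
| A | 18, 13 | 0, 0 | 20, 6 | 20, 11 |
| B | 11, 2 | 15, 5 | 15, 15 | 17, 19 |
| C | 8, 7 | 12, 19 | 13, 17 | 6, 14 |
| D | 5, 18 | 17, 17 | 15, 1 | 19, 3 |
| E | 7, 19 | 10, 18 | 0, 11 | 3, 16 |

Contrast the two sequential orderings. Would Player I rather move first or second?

If Player I leads: Player II's best replies are A→W, B→Z, C→X, D→W, E→W; Player I's induced payoffs 18, 17, 12, 5, 7; outcome (A, W), payoffs (18, 13).
If Player II leads: Player I's best replies are W→A, X→D, Y→A, Z→A; Player II's induced payoffs 13, 17, 6, 11; outcome (D, X), payoffs (17, 17).
Player I gets 18 moving first and 17 moving second, so Player I prefers to move first.

first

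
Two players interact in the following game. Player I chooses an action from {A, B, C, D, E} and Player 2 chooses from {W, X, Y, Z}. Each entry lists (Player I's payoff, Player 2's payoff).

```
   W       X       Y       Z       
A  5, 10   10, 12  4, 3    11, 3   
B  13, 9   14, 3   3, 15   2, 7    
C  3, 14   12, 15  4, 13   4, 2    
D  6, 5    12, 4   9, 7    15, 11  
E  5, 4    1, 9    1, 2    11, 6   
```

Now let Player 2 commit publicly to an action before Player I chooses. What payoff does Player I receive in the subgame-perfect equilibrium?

15

Backward induction with Player 2 moving first.
- W: BR = B, leader payoff 9.
- X: BR = B, leader payoff 3.
- Y: BR = D, leader payoff 7.
- Z: BR = D, leader payoff 11.
Player 2's induced payoffs are 9, 3, 7, 11, so Player 2 commits to Z. Subgame-perfect outcome: (D, Z) with payoffs (15, 11).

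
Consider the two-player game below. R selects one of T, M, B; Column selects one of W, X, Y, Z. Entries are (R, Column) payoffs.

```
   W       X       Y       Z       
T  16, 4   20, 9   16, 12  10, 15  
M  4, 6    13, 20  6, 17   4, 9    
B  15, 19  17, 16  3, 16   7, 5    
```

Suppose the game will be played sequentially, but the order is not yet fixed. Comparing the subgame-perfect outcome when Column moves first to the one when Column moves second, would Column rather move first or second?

If R leads: Column's best replies are T→Z, M→X, B→W; R's induced payoffs 10, 13, 15; outcome (B, W), payoffs (15, 19).
If Column leads: R's best replies are W→T, X→T, Y→T, Z→T; Column's induced payoffs 4, 9, 12, 15; outcome (T, Z), payoffs (10, 15).
Column gets 15 moving first and 19 moving second, so Column prefers to move second.

second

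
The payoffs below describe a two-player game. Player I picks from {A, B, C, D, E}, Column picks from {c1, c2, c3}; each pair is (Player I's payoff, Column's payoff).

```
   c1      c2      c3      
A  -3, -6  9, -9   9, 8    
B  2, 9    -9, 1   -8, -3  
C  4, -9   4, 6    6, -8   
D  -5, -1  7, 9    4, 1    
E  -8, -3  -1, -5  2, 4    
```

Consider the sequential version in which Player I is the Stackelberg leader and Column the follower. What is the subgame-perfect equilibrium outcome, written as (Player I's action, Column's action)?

Work backward from Column's decision.
- A: Column compares -6, -9, 8 and picks c3; Player I would get 9.
- B: Column compares 9, 1, -3 and picks c1; Player I would get 2.
- C: Column compares -9, 6, -8 and picks c2; Player I would get 4.
- D: Column compares -1, 9, 1 and picks c2; Player I would get 7.
- E: Column compares -3, -5, 4 and picks c3; Player I would get 2.
Among 9, 2, 4, 7, 2, the best is 9 at A. Subgame-perfect outcome: (A, c3) with payoffs (9, 8).

(A, c3)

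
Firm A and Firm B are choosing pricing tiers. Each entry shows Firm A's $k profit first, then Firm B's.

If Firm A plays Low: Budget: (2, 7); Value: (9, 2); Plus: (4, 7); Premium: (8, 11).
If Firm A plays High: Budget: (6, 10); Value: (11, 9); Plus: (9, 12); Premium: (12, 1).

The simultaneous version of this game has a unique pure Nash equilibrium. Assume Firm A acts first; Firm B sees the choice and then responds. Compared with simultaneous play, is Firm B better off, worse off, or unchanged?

unchanged

Backward induction with Firm A moving first.
- Low → Firm B plays Premium (best of 7, 2, 7, 11); Firm A gets 8.
- High → Firm B plays Plus (best of 10, 9, 12, 1); Firm A gets 9.
Maximizing over 8, 9, Firm A chooses High. Subgame-perfect outcome: (High, Plus) with payoffs (9, 12).
Under simultaneous play:
Firm A's best replies: Budget→High; Value→High; Plus→High; Premium→High.
Firm B's best replies: Low→Premium; High→Plus.
Only (High, Plus) has each player best-responding; Nash payoffs (9, 12).
Firm B earns 12 sequentially versus 12 at the Nash outcome: unchanged.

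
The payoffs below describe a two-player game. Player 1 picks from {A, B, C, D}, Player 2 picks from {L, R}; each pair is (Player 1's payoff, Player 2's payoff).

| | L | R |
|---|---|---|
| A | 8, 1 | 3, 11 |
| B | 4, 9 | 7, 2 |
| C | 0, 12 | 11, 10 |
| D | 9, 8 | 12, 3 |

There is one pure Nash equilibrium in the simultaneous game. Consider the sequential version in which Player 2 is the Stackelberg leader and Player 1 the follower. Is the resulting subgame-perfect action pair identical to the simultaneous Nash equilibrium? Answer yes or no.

yes

Player 1 best-responds to each possible Player 2 move:
- L → Player 1 plays D (best of 8, 4, 0, 9); Player 2 gets 8.
- R → Player 1 plays D (best of 3, 7, 11, 12); Player 2 gets 3.
Among 8, 3, the best is 8 at L. Subgame-perfect outcome: (D, L) with payoffs (9, 8).
Under simultaneous play:
Player 1's best replies: L→D; R→D.
Player 2's best replies: A→R; B→L; C→L; D→L.
The unique mutual best reply is (D, L), giving (9, 8).
Sequential outcome (D, L) coincides with the Nash profile (D, L).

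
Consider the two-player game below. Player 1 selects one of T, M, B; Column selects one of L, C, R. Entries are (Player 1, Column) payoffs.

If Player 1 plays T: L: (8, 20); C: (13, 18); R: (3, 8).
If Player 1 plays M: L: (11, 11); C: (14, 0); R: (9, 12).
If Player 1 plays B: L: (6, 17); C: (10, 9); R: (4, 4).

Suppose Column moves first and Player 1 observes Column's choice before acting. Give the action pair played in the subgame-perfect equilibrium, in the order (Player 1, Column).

Backward induction with Column moving first.
- L: Player 1 compares 8, 11, 6 and picks M; Column would get 11.
- C: Player 1 compares 13, 14, 10 and picks M; Column would get 0.
- R: Player 1 compares 3, 9, 4 and picks M; Column would get 12.
Maximizing over 11, 0, 12, Column chooses R. Subgame-perfect outcome: (M, R) with payoffs (9, 12).

(M, R)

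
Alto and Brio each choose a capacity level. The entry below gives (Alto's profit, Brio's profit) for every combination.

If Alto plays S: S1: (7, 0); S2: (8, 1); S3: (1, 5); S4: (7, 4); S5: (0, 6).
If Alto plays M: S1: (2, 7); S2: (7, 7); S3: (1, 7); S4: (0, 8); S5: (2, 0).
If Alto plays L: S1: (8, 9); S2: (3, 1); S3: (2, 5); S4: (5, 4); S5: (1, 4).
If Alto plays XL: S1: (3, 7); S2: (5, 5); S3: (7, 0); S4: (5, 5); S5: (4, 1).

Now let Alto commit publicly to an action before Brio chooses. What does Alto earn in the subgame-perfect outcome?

Brio best-responds to each possible Alto move:
- S: BR = S5, leader payoff 0.
- M: BR = S4, leader payoff 0.
- L: BR = S1, leader payoff 8.
- XL: BR = S1, leader payoff 3.
Alto's induced payoffs are 0, 0, 8, 3, so Alto commits to L. Subgame-perfect outcome: (L, S1) with payoffs (8, 9).

8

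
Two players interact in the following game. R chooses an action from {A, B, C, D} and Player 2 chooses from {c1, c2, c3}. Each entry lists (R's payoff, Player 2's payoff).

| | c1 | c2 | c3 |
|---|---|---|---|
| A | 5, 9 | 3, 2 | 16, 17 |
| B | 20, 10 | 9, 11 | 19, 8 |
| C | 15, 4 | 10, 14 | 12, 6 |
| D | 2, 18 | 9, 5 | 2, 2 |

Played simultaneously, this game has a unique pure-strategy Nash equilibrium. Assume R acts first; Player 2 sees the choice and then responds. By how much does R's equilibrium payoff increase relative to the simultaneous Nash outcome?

Player 2 best-responds to each possible R move:
- A: Player 2 compares 9, 2, 17 and picks c3; R would get 16.
- B: Player 2 compares 10, 11, 8 and picks c2; R would get 9.
- C: Player 2 compares 4, 14, 6 and picks c2; R would get 10.
- D: Player 2 compares 18, 5, 2 and picks c1; R would get 2.
Among 16, 9, 10, 2, the best is 16 at A. Subgame-perfect outcome: (A, c3) with payoffs (16, 17).
Now find the simultaneous Nash equilibrium.
R's best replies: c1→B; c2→C; c3→B.
Player 2's best replies: A→c3; B→c2; C→c2; D→c1.
The unique mutual best reply is (C, c2), giving (10, 14).
R's commitment gain: 16 − 10 = 6.

6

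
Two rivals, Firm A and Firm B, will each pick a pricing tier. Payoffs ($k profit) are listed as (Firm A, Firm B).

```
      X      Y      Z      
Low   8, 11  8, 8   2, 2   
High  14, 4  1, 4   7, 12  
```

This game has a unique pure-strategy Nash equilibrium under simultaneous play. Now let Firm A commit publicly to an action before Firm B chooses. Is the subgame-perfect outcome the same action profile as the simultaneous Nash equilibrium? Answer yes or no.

Solve by backward induction (Firm A leads).
- Low: BR = X, leader payoff 8.
- High: BR = Z, leader payoff 7.
Among 8, 7, the best is 8 at Low. Subgame-perfect outcome: (Low, X) with payoffs (8, 11).
For the simultaneous game, intersect best replies.
Firm A's best replies: X→High; Y→Low; Z→High.
Firm B's best replies: Low→X; High→Z.
Only (High, Z) has each player best-responding; Nash payoffs (7, 12).
Sequential outcome (Low, X) differs from the Nash profile (High, Z).

no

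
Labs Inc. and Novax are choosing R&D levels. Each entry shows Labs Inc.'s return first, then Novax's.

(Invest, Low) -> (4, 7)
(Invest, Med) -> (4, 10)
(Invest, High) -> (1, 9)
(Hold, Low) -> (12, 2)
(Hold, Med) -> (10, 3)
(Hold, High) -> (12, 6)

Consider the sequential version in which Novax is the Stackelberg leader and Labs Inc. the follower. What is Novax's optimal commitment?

High

Solve by backward induction (Novax leads).
- Low: Labs Inc. compares 4, 12 and picks Hold; Novax would get 2.
- Med: Labs Inc. compares 4, 10 and picks Hold; Novax would get 3.
- High: Labs Inc. compares 1, 12 and picks Hold; Novax would get 6.
Novax's induced payoffs are 2, 3, 6, so Novax commits to High. Subgame-perfect outcome: (Hold, High) with payoffs (12, 6).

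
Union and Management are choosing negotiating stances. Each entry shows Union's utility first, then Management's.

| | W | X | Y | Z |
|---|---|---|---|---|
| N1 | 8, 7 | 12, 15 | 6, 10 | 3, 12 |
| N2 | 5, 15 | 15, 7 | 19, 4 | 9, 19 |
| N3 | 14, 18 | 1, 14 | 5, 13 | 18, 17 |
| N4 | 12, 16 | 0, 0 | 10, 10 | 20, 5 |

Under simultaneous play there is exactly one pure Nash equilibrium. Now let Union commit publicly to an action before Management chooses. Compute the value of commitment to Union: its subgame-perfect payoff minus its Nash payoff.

0

Backward induction with Union moving first.
- N1 → Management plays X (best of 7, 15, 10, 12); Union gets 12.
- N2 → Management plays Z (best of 15, 7, 4, 19); Union gets 9.
- N3 → Management plays W (best of 18, 14, 13, 17); Union gets 14.
- N4 → Management plays W (best of 16, 0, 10, 5); Union gets 12.
Among 12, 9, 14, 12, the best is 14 at N3. Subgame-perfect outcome: (N3, W) with payoffs (14, 18).
Now find the simultaneous Nash equilibrium.
Union's best replies: W→N3; X→N2; Y→N2; Z→N4.
Management's best replies: N1→X; N2→Z; N3→W; N4→W.
Only (N3, W) has each player best-responding; Nash payoffs (14, 18).
Union's commitment gain: 14 − 14 = 0.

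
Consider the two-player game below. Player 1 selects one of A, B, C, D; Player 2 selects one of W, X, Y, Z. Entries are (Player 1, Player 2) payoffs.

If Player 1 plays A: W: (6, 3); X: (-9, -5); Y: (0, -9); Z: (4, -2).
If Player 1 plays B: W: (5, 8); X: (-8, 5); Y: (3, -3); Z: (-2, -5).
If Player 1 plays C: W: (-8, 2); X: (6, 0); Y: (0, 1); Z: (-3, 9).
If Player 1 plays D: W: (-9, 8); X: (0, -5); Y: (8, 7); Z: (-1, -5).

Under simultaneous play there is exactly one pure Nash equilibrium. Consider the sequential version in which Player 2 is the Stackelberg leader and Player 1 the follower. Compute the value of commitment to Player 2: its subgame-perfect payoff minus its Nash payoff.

Solve by backward induction (Player 2 leads).
- W: Player 1 compares 6, 5, -8, -9 and picks A; Player 2 would get 3.
- X: Player 1 compares -9, -8, 6, 0 and picks C; Player 2 would get 0.
- Y: Player 1 compares 0, 3, 0, 8 and picks D; Player 2 would get 7.
- Z: Player 1 compares 4, -2, -3, -1 and picks A; Player 2 would get -2.
Among 3, 0, 7, -2, the best is 7 at Y. Subgame-perfect outcome: (D, Y) with payoffs (8, 7).
Under simultaneous play:
Player 1's best replies: W→A; X→C; Y→D; Z→A.
Player 2's best replies: A→W; B→W; C→Z; D→W.
Only (A, W) has each player best-responding; Nash payoffs (6, 3).
Player 2's commitment gain: 7 − 3 = 4.

4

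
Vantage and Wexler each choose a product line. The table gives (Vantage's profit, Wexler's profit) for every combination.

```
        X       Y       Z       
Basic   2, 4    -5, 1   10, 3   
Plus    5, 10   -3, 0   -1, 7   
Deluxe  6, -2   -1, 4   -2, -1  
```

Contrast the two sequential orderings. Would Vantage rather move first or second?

If Vantage leads: Wexler's best replies are Basic→X, Plus→X, Deluxe→Y; Vantage's induced payoffs 2, 5, -1; outcome (Plus, X), payoffs (5, 10).
If Wexler leads: Vantage's best replies are X→Deluxe, Y→Deluxe, Z→Basic; Wexler's induced payoffs -2, 4, 3; outcome (Deluxe, Y), payoffs (-1, 4).
Vantage gets 5 moving first and -1 moving second, so Vantage prefers to move first.

first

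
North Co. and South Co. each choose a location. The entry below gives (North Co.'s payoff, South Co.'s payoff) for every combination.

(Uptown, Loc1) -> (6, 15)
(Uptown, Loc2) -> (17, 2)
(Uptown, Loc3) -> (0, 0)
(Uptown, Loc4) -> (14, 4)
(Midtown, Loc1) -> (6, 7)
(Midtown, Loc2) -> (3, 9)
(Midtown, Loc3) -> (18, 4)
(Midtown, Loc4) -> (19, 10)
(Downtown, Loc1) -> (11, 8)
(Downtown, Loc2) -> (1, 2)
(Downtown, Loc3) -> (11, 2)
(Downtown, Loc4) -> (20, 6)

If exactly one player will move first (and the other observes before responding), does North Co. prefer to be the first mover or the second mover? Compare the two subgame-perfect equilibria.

If North Co. leads: South Co.'s best replies are Uptown→Loc1, Midtown→Loc4, Downtown→Loc1; North Co.'s induced payoffs 6, 19, 11; outcome (Midtown, Loc4), payoffs (19, 10).
If South Co. leads: North Co.'s best replies are Loc1→Downtown, Loc2→Uptown, Loc3→Midtown, Loc4→Downtown; South Co.'s induced payoffs 8, 2, 4, 6; outcome (Downtown, Loc1), payoffs (11, 8).
North Co. gets 19 moving first and 11 moving second, so North Co. prefers to move first.

first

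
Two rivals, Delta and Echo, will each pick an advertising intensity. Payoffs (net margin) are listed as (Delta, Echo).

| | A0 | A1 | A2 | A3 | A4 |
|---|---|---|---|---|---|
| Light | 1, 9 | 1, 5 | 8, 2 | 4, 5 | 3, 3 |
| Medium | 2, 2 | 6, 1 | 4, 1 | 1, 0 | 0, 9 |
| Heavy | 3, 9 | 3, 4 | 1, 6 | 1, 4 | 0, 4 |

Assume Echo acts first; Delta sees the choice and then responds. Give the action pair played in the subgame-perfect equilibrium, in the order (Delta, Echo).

(Heavy, A0)

Work backward from Delta's decision.
- A0: Delta compares 1, 2, 3 and picks Heavy; Echo would get 9.
- A1: Delta compares 1, 6, 3 and picks Medium; Echo would get 1.
- A2: Delta compares 8, 4, 1 and picks Light; Echo would get 2.
- A3: Delta compares 4, 1, 1 and picks Light; Echo would get 5.
- A4: Delta compares 3, 0, 0 and picks Light; Echo would get 3.
Maximizing over 9, 1, 2, 5, 3, Echo chooses A0. Subgame-perfect outcome: (Heavy, A0) with payoffs (3, 9).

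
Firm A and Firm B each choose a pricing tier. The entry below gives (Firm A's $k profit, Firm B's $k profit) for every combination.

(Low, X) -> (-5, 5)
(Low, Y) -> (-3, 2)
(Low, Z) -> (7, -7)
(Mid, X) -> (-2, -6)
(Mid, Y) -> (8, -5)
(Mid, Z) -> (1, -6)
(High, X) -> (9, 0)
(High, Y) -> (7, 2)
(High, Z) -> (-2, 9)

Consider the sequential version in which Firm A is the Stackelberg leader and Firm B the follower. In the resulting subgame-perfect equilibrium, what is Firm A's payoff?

Backward induction with Firm A moving first.
- Low: Firm B compares 5, 2, -7 and picks X; Firm A would get -5.
- Mid: Firm B compares -6, -5, -6 and picks Y; Firm A would get 8.
- High: Firm B compares 0, 2, 9 and picks Z; Firm A would get -2.
Among -5, 8, -2, the best is 8 at Mid. Subgame-perfect outcome: (Mid, Y) with payoffs (8, -5).

8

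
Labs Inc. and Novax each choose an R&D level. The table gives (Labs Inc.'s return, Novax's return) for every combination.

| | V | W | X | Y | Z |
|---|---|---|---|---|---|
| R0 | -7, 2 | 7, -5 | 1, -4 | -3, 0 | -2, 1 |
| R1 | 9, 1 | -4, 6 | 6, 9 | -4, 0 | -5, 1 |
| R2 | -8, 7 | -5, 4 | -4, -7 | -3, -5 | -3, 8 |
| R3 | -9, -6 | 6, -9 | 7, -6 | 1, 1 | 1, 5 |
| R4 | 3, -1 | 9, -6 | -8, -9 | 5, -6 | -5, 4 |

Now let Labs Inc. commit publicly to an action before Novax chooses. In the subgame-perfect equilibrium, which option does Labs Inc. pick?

Novax best-responds to each possible Labs Inc. move:
- R0 → Novax plays V (best of 2, -5, -4, 0, 1); Labs Inc. gets -7.
- R1 → Novax plays X (best of 1, 6, 9, 0, 1); Labs Inc. gets 6.
- R2 → Novax plays Z (best of 7, 4, -7, -5, 8); Labs Inc. gets -3.
- R3 → Novax plays Z (best of -6, -9, -6, 1, 5); Labs Inc. gets 1.
- R4 → Novax plays Z (best of -1, -6, -9, -6, 4); Labs Inc. gets -5.
Among -7, 6, -3, 1, -5, the best is 6 at R1. Subgame-perfect outcome: (R1, X) with payoffs (6, 9).

R1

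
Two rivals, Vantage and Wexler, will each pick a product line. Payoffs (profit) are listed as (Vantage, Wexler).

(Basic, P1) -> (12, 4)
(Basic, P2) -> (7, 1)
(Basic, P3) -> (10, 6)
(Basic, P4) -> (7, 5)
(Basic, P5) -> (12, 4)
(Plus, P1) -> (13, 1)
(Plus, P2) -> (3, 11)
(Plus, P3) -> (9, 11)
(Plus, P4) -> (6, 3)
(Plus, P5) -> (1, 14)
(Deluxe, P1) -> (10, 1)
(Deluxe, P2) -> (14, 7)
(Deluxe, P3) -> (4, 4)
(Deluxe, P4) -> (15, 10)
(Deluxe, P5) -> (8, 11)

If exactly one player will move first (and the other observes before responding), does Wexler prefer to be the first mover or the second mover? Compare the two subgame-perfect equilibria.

first

If Vantage leads: Wexler's best replies are Basic→P3, Plus→P5, Deluxe→P5; Vantage's induced payoffs 10, 1, 8; outcome (Basic, P3), payoffs (10, 6).
If Wexler leads: Vantage's best replies are P1→Plus, P2→Deluxe, P3→Basic, P4→Deluxe, P5→Basic; Wexler's induced payoffs 1, 7, 6, 10, 4; outcome (Deluxe, P4), payoffs (15, 10).
Wexler gets 10 moving first and 6 moving second, so Wexler prefers to move first.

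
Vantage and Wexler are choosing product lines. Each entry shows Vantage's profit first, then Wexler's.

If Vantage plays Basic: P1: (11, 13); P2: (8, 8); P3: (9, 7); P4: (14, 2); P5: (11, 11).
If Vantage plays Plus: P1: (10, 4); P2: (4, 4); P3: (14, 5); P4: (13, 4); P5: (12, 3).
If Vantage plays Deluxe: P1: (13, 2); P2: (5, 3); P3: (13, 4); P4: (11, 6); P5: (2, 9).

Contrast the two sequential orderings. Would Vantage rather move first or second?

If Vantage leads: Wexler's best replies are Basic→P1, Plus→P3, Deluxe→P5; Vantage's induced payoffs 11, 14, 2; outcome (Plus, P3), payoffs (14, 5).
If Wexler leads: Vantage's best replies are P1→Deluxe, P2→Basic, P3→Plus, P4→Basic, P5→Plus; Wexler's induced payoffs 2, 8, 5, 2, 3; outcome (Basic, P2), payoffs (8, 8).
Vantage gets 14 moving first and 8 moving second, so Vantage prefers to move first.

first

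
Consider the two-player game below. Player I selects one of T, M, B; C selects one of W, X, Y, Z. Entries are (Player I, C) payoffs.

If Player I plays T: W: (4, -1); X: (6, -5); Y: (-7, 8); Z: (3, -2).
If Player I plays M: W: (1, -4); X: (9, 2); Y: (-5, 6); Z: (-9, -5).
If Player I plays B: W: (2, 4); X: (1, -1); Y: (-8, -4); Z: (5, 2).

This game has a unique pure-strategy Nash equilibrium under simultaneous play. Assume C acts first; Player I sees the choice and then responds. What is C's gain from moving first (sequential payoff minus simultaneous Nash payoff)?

Player I best-responds to each possible C move:
- W: Player I compares 4, 1, 2 and picks T; C would get -1.
- X: Player I compares 6, 9, 1 and picks M; C would get 2.
- Y: Player I compares -7, -5, -8 and picks M; C would get 6.
- Z: Player I compares 3, -9, 5 and picks B; C would get 2.
Maximizing over -1, 2, 6, 2, C chooses Y. Subgame-perfect outcome: (M, Y) with payoffs (-5, 6).
For the simultaneous game, intersect best replies.
Player I's best replies: W→T; X→M; Y→M; Z→B.
C's best replies: T→Y; M→Y; B→W.
The unique mutual best reply is (M, Y), giving (-5, 6).
C's commitment gain: 6 − 6 = 0.

0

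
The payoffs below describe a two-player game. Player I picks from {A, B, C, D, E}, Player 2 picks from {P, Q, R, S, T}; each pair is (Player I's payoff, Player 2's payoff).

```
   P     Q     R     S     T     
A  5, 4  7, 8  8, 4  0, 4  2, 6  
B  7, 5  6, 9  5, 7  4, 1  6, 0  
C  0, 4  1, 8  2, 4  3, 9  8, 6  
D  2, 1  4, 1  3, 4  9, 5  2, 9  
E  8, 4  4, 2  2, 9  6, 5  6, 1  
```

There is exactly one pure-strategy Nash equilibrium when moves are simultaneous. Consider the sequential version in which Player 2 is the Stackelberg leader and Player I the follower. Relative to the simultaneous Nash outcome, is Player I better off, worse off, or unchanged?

Backward induction with Player 2 moving first.
- P: Player I compares 5, 7, 0, 2, 8 and picks E; Player 2 would get 4.
- Q: Player I compares 7, 6, 1, 4, 4 and picks A; Player 2 would get 8.
- R: Player I compares 8, 5, 2, 3, 2 and picks A; Player 2 would get 4.
- S: Player I compares 0, 4, 3, 9, 6 and picks D; Player 2 would get 5.
- T: Player I compares 2, 6, 8, 2, 6 and picks C; Player 2 would get 6.
Maximizing over 4, 8, 4, 5, 6, Player 2 chooses Q. Subgame-perfect outcome: (A, Q) with payoffs (7, 8).
Under simultaneous play:
Player I's best replies: P→E; Q→A; R→A; S→D; T→C.
Player 2's best replies: A→Q; B→Q; C→S; D→T; E→R.
The unique mutual best reply is (A, Q), giving (7, 8).
Player I earns 7 sequentially versus 7 at the Nash outcome: unchanged.

unchanged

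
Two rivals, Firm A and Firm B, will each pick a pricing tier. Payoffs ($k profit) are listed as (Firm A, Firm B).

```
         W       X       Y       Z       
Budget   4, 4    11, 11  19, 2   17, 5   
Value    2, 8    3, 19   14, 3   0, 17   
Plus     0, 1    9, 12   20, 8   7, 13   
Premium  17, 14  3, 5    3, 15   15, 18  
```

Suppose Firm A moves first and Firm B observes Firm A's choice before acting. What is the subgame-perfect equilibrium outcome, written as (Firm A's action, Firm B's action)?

(Premium, Z)

Work backward from Firm B's decision.
- Budget → Firm B plays X (best of 4, 11, 2, 5); Firm A gets 11.
- Value → Firm B plays X (best of 8, 19, 3, 17); Firm A gets 3.
- Plus → Firm B plays Z (best of 1, 12, 8, 13); Firm A gets 7.
- Premium → Firm B plays Z (best of 14, 5, 15, 18); Firm A gets 15.
Firm A's induced payoffs are 11, 3, 7, 15, so Firm A commits to Premium. Subgame-perfect outcome: (Premium, Z) with payoffs (15, 18).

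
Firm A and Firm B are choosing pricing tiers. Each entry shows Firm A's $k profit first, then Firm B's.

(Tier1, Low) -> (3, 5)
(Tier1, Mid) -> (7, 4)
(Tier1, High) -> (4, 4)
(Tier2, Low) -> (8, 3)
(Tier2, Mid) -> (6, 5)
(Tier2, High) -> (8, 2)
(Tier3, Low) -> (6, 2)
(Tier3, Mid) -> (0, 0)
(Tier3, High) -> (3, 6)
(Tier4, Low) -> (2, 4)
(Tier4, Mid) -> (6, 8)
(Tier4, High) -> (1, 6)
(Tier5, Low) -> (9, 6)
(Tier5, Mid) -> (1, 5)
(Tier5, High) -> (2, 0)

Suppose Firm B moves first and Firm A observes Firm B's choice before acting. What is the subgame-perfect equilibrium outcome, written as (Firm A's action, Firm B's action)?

(Tier5, Low)

Backward induction with Firm B moving first.
- Low: BR = Tier5, leader payoff 6.
- Mid: BR = Tier1, leader payoff 4.
- High: BR = Tier2, leader payoff 2.
Among 6, 4, 2, the best is 6 at Low. Subgame-perfect outcome: (Tier5, Low) with payoffs (9, 6).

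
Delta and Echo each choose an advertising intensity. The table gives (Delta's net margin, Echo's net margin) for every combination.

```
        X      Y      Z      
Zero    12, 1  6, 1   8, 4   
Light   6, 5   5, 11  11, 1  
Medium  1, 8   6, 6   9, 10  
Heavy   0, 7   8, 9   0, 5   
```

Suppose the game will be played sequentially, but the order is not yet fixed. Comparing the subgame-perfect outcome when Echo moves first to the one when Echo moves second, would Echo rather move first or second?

If Delta leads: Echo's best replies are Zero→Z, Light→Y, Medium→Z, Heavy→Y; Delta's induced payoffs 8, 5, 9, 8; outcome (Medium, Z), payoffs (9, 10).
If Echo leads: Delta's best replies are X→Zero, Y→Heavy, Z→Light; Echo's induced payoffs 1, 9, 1; outcome (Heavy, Y), payoffs (8, 9).
Echo gets 9 moving first and 10 moving second, so Echo prefers to move second.

second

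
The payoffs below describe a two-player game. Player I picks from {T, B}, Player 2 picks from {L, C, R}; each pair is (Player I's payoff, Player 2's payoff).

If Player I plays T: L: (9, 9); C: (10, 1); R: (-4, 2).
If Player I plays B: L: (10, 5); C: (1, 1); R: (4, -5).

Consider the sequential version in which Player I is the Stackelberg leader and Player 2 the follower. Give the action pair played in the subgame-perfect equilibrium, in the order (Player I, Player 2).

(B, L)

Work backward from Player 2's decision.
- T: BR = L, leader payoff 9.
- B: BR = L, leader payoff 10.
Among 9, 10, the best is 10 at B. Subgame-perfect outcome: (B, L) with payoffs (10, 5).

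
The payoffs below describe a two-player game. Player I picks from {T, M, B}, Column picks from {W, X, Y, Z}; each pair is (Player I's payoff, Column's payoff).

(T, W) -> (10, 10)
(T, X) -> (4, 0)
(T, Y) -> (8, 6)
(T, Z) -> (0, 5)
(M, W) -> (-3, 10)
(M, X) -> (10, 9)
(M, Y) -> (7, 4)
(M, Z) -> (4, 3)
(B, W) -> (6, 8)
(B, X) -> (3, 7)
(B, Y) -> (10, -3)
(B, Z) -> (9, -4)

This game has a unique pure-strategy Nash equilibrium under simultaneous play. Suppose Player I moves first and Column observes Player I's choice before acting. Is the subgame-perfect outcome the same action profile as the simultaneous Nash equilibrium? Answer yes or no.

Column best-responds to each possible Player I move:
- T → Column plays W (best of 10, 0, 6, 5); Player I gets 10.
- M → Column plays W (best of 10, 9, 4, 3); Player I gets -3.
- B → Column plays W (best of 8, 7, -3, -4); Player I gets 6.
Among 10, -3, 6, the best is 10 at T. Subgame-perfect outcome: (T, W) with payoffs (10, 10).
For the simultaneous game, intersect best replies.
Player I's best replies: W→T; X→M; Y→B; Z→B.
Column's best replies: T→W; M→W; B→W.
The unique mutual best reply is (T, W), giving (10, 10).
Sequential outcome (T, W) coincides with the Nash profile (T, W).

yes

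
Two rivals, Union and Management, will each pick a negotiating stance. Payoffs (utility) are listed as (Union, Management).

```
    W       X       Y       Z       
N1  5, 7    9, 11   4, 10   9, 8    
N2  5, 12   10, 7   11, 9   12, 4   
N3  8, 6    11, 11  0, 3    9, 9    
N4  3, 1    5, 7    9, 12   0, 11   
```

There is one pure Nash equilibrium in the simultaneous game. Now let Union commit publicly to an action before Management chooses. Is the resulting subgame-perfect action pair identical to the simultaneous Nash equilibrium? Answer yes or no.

Solve by backward induction (Union leads).
- N1: BR = X, leader payoff 9.
- N2: BR = W, leader payoff 5.
- N3: BR = X, leader payoff 11.
- N4: BR = Y, leader payoff 9.
Among 9, 5, 11, 9, the best is 11 at N3. Subgame-perfect outcome: (N3, X) with payoffs (11, 11).
For the simultaneous game, intersect best replies.
Union's best replies: W→N3; X→N3; Y→N2; Z→N2.
Management's best replies: N1→X; N2→W; N3→X; N4→Y.
Only (N3, X) has each player best-responding; Nash payoffs (11, 11).
Sequential outcome (N3, X) coincides with the Nash profile (N3, X).

yes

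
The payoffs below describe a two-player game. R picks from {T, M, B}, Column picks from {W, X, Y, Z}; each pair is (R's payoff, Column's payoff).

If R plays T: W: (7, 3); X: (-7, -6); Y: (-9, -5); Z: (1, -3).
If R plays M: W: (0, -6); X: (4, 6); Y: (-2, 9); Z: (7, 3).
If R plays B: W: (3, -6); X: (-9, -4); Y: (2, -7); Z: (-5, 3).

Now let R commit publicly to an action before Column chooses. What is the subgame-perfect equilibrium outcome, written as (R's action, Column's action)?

Solve by backward induction (R leads).
- T: BR = W, leader payoff 7.
- M: BR = Y, leader payoff -2.
- B: BR = Z, leader payoff -5.
Among 7, -2, -5, the best is 7 at T. Subgame-perfect outcome: (T, W) with payoffs (7, 3).

(T, W)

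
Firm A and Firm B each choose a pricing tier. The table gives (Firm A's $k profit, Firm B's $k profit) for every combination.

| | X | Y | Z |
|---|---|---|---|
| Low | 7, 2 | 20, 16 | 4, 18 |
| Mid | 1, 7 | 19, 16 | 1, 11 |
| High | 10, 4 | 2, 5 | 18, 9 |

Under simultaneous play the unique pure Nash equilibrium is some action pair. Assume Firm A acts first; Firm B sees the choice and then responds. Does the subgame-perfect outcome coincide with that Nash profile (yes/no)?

no

Backward induction with Firm A moving first.
- Low: BR = Z, leader payoff 4.
- Mid: BR = Y, leader payoff 19.
- High: BR = Z, leader payoff 18.
Among 4, 19, 18, the best is 19 at Mid. Subgame-perfect outcome: (Mid, Y) with payoffs (19, 16).
For the simultaneous game, intersect best replies.
Firm A's best replies: X→High; Y→Low; Z→High.
Firm B's best replies: Low→Z; Mid→Y; High→Z.
The unique mutual best reply is (High, Z), giving (18, 9).
Sequential outcome (Mid, Y) differs from the Nash profile (High, Z).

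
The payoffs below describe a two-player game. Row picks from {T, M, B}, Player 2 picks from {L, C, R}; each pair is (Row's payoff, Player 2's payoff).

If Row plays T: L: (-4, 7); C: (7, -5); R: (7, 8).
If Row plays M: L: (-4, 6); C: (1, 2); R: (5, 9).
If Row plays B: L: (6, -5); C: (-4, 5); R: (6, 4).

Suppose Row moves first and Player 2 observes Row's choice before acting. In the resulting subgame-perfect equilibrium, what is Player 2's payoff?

8

Solve by backward induction (Row leads).
- T: Player 2 compares 7, -5, 8 and picks R; Row would get 7.
- M: Player 2 compares 6, 2, 9 and picks R; Row would get 5.
- B: Player 2 compares -5, 5, 4 and picks C; Row would get -4.
Row's induced payoffs are 7, 5, -4, so Row commits to T. Subgame-perfect outcome: (T, R) with payoffs (7, 8).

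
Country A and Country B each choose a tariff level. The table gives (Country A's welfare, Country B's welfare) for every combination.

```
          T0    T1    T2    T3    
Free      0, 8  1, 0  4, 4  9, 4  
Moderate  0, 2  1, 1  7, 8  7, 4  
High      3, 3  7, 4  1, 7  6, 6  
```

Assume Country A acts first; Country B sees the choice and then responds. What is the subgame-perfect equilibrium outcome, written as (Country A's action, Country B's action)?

Solve by backward induction (Country A leads).
- Free: BR = T0, leader payoff 0.
- Moderate: BR = T2, leader payoff 7.
- High: BR = T2, leader payoff 1.
Among 0, 7, 1, the best is 7 at Moderate. Subgame-perfect outcome: (Moderate, T2) with payoffs (7, 8).

(Moderate, T2)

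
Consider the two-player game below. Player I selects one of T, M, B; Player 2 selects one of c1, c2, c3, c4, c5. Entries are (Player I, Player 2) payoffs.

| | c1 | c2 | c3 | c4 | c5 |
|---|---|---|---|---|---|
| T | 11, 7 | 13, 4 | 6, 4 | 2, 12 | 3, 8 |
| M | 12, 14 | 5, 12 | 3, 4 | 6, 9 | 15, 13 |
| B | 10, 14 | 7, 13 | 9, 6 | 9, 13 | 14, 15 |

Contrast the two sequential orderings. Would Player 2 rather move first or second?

second

If Player I leads: Player 2's best replies are T→c4, M→c1, B→c5; Player I's induced payoffs 2, 12, 14; outcome (B, c5), payoffs (14, 15).
If Player 2 leads: Player I's best replies are c1→M, c2→T, c3→B, c4→B, c5→M; Player 2's induced payoffs 14, 4, 6, 13, 13; outcome (M, c1), payoffs (12, 14).
Player 2 gets 14 moving first and 15 moving second, so Player 2 prefers to move second.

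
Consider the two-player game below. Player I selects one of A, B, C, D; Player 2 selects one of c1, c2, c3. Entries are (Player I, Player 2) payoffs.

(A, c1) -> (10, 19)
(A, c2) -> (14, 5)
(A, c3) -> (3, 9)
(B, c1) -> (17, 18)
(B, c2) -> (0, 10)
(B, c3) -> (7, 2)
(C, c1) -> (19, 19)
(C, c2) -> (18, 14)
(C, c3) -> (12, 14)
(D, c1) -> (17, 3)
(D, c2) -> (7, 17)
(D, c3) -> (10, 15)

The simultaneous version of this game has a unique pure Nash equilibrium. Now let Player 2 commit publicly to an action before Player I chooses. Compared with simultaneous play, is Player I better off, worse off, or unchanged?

unchanged

Solve by backward induction (Player 2 leads).
- c1 → Player I plays C (best of 10, 17, 19, 17); Player 2 gets 19.
- c2 → Player I plays C (best of 14, 0, 18, 7); Player 2 gets 14.
- c3 → Player I plays C (best of 3, 7, 12, 10); Player 2 gets 14.
Maximizing over 19, 14, 14, Player 2 chooses c1. Subgame-perfect outcome: (C, c1) with payoffs (19, 19).
Under simultaneous play:
Player I's best replies: c1→C; c2→C; c3→C.
Player 2's best replies: A→c1; B→c1; C→c1; D→c2.
Only (C, c1) has each player best-responding; Nash payoffs (19, 19).
Player I earns 19 sequentially versus 19 at the Nash outcome: unchanged.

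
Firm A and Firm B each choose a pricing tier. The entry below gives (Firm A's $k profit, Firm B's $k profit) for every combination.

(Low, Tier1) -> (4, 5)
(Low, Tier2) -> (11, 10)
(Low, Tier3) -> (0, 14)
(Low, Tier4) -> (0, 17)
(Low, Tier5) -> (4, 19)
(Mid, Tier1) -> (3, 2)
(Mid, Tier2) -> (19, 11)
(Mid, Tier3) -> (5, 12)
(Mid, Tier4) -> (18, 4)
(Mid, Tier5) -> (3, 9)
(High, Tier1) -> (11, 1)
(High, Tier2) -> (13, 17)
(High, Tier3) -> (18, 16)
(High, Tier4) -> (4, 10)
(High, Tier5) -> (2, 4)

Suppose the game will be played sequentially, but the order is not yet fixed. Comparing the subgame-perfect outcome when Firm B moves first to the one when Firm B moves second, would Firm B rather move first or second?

If Firm A leads: Firm B's best replies are Low→Tier5, Mid→Tier3, High→Tier2; Firm A's induced payoffs 4, 5, 13; outcome (High, Tier2), payoffs (13, 17).
If Firm B leads: Firm A's best replies are Tier1→High, Tier2→Mid, Tier3→High, Tier4→Mid, Tier5→Low; Firm B's induced payoffs 1, 11, 16, 4, 19; outcome (Low, Tier5), payoffs (4, 19).
Firm B gets 19 moving first and 17 moving second, so Firm B prefers to move first.

first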